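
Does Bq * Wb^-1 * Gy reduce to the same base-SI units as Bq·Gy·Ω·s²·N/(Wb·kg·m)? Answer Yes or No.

No

Left side:
  Bq = s⁻¹.
  Wb = kg·m²·s⁻²·A⁻¹.
  So Wb⁻¹ = kg⁻¹·m⁻²·s²·A.
  Gy = m²·s⁻².
  Combining: Bq·Wb⁻¹·Gy = s⁻¹ · (kg⁻¹·m⁻²·s²·A) · (m²·s⁻²) = kg⁻¹·s⁻¹·A.
Right side:
  Wb = kg·m²·s⁻²·A⁻¹.
  So Wb⁻¹ = kg⁻¹·m⁻²·s²·A.
  Bq = s⁻¹.
  Gy = m²·s⁻².
  Ω = kg·m²·s⁻³·A⁻².
  N = kg·m·s⁻².
  Combining: Wb⁻¹·Bq·kg⁻¹·Gy·Ω·s²·N·m⁻¹ = (kg⁻¹·m⁻²·s²·A) · s⁻¹ · kg⁻¹ · (m²·s⁻²) · (kg·m²·s⁻³·A⁻²) · s² · (kg·m·s⁻²) · m⁻¹ = m²·s⁻⁴·A⁻¹.
Left is kg⁻¹·s⁻¹·A; right is m²·s⁻⁴·A⁻¹ — different.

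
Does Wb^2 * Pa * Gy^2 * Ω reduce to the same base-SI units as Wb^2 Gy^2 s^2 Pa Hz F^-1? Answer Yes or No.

Left side:
  Wb = kg·m²·s⁻²·A⁻¹.
  So Wb² = kg²·m⁴·s⁻⁴·A⁻².
  Pa = kg·m⁻¹·s⁻².
  Gy = m²·s⁻².
  So Gy² = m⁴·s⁻⁴.
  Ω = kg·m²·s⁻³·A⁻².
  Combining: Wb²·Pa·Gy²·Ω = (kg²·m⁴·s⁻⁴·A⁻²) · (kg·m⁻¹·s⁻²) · (m⁴·s⁻⁴) · (kg·m²·s⁻³·A⁻²) = kg⁴·m⁹·s⁻¹³·A⁻⁴.
Right side:
  Wb = V·s (flux: a volt is a weber per second),
      = kg·m²·s⁻²·A⁻¹.
  So Wb² = kg²·m⁴·s⁻⁴·A⁻².
  Gy = J/kg (absorbed dose = energy per mass),
      = m²·s⁻².
  So Gy² = m⁴·s⁻⁴.
  Pa = N/m² (pressure = force per area),
      = kg·m⁻¹·s⁻².
  Hz = 1/s = s⁻¹ (frequency is cycles per second).
  F = C/V (capacitance = charge per voltage),
      = A·s/(kg·m²·s⁻³·A⁻¹) (substituting C and V),
      = kg⁻¹·m⁻²·s⁴·A².
  So F⁻¹ = kg·m²·s⁻⁴·A⁻².
  Combining: Wb²·Gy²·s²·Pa·Hz·F⁻¹ = (kg²·m⁴·s⁻⁴·A⁻²) · (m⁴·s⁻⁴) · s² · (kg·m⁻¹·s⁻²) · s⁻¹ · (kg·m²·s⁻⁴·A⁻²) = kg⁴·m⁹·s⁻¹³·A⁻⁴.
Both reduce to kg⁴·m⁹·s⁻¹³·A⁻⁴.

Yes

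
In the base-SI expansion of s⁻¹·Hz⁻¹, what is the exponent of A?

0

Hz = 1/s = s⁻¹ (frequency is cycles per second).
So Hz⁻¹ = s.
Combining: s⁻¹·Hz⁻¹ = s⁻¹ · s = 1.
The exponent of A is 0.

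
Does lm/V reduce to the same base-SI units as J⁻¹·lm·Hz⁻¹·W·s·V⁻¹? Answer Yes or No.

No

Left side:
  lm = cd·sr = cd (luminous flux; sr is dimensionless).
  V = W/A (potential = power per current),
      = kg·m²·s⁻³·A⁻¹.
  So V⁻¹ = kg⁻¹·m⁻²·s³·A.
  Combining: lm·V⁻¹ = cd · (kg⁻¹·m⁻²·s³·A) = kg⁻¹·m⁻²·s³·A·cd.
Right side:
  J = kg·m²·s⁻².
  So J⁻¹ = kg⁻¹·m⁻²·s².
  lm = cd.
  Hz = s⁻¹.
  So Hz⁻¹ = s.
  W = kg·m²·s⁻³.
  V = kg·m²·s⁻³·A⁻¹.
  So V⁻¹ = kg⁻¹·m⁻²·s³·A.
  Combining: J⁻¹·lm·Hz⁻¹·W·s·V⁻¹ = (kg⁻¹·m⁻²·s²) · cd · s · (kg·m²·s⁻³) · s · (kg⁻¹·m⁻²·s³·A) = kg⁻¹·m⁻²·s⁴·A·cd.
Left is kg⁻¹·m⁻²·s³·A·cd; right is kg⁻¹·m⁻²·s⁴·A·cd — different.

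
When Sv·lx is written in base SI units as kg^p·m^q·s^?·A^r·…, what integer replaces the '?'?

Sv = J/kg (equivalent dose = energy per mass),
    = m²·s⁻².
lx = lm/m² (illuminance = luminous flux per area),
    = m⁻²·cd.
Combining: Sv·lx = (m²·s⁻²) · (m⁻²·cd) = s⁻²·cd.
The exponent of s is -2.

-2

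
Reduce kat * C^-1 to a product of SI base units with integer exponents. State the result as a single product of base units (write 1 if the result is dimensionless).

kat = s⁻¹·mol.
C = s·A.
So C⁻¹ = s⁻¹·A⁻¹.
Combining: kat·C⁻¹ = (s⁻¹·mol) · (s⁻¹·A⁻¹) = s⁻²·A⁻¹·mol.

s⁻²·A⁻¹·mol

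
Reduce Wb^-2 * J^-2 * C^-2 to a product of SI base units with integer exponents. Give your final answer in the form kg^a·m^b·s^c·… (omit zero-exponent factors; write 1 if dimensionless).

kg⁻⁴·m⁻⁸·s⁶

Wb = V·s (flux: a volt is a weber per second),
    = kg·m²·s⁻²·A⁻¹.
So Wb⁻² = kg⁻²·m⁻⁴·s⁴·A².
J = N·m (work = force × distance),
    = kg·m²·s⁻².
So J⁻² = kg⁻²·m⁻⁴·s⁴.
C = A·s = s·A (charge = current × time).
So C⁻² = s⁻²·A⁻².
Combining: Wb⁻²·J⁻²·C⁻² = (kg⁻²·m⁻⁴·s⁴·A²) · (kg⁻²·m⁻⁴·s⁴) · (s⁻²·A⁻²) = kg⁻⁴·m⁻⁸·s⁶.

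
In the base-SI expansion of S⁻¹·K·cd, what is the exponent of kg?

1

S = 1/Ω (conductance is reciprocal resistance),
    = kg⁻¹·m⁻²·s³·A².
So S⁻¹ = kg·m²·s⁻³·A⁻².
Combining: S⁻¹·K·cd = (kg·m²·s⁻³·A⁻²) · K · cd = kg·m²·s⁻³·A⁻²·K·cd.
The exponent of kg is 1.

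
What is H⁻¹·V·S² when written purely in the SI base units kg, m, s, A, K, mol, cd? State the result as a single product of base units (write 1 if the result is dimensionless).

H = Wb/A (inductance = flux per current),
    = kg·m²·s⁻²·A⁻².
So H⁻¹ = kg⁻¹·m⁻²·s²·A².
V = W/A (potential = power per current),
    = kg·m²·s⁻³·A⁻¹.
S = 1/Ω (conductance is reciprocal resistance),
    = kg⁻¹·m⁻²·s³·A².
So S² = kg⁻²·m⁻⁴·s⁶·A⁴.
Combining: H⁻¹·V·S² = (kg⁻¹·m⁻²·s²·A²) · (kg·m²·s⁻³·A⁻¹) · (kg⁻²·m⁻⁴·s⁶·A⁴) = kg⁻²·m⁻⁴·s⁵·A⁵.

kg⁻²·m⁻⁴·s⁵·A⁵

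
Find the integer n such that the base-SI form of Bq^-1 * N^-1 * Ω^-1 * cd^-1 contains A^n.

Bq = s⁻¹.
So Bq⁻¹ = s.
N = kg·m·s⁻².
So N⁻¹ = kg⁻¹·m⁻¹·s².
Ω = kg·m²·s⁻³·A⁻².
So Ω⁻¹ = kg⁻¹·m⁻²·s³·A².
Combining: Bq⁻¹·N⁻¹·Ω⁻¹·cd⁻¹ = s · (kg⁻¹·m⁻¹·s²) · (kg⁻¹·m⁻²·s³·A²) · cd⁻¹ = kg⁻²·m⁻³·s⁶·A²·cd⁻¹.
The exponent of A is 2.

2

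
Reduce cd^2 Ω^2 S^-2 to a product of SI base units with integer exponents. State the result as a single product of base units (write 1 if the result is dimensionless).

Ω = V/A (resistance = voltage per current),
    = kg·m²·s⁻³·A⁻².
So Ω² = kg²·m⁴·s⁻⁶·A⁻⁴.
S = 1/Ω (conductance is reciprocal resistance),
    = kg⁻¹·m⁻²·s³·A².
So S⁻² = kg²·m⁴·s⁻⁶·A⁻⁴.
Combining: cd²·Ω²·S⁻² = cd² · (kg²·m⁴·s⁻⁶·A⁻⁴) · (kg²·m⁴·s⁻⁶·A⁻⁴) = kg⁴·m⁸·s⁻¹²·A⁻⁸·cd².

kg⁴·m⁸·s⁻¹²·A⁻⁸·cd²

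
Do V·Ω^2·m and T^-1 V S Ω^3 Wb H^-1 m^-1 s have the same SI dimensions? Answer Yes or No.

Left side:
  V = W/A (potential = power per current),
      = kg·m²·s⁻³·A⁻¹.
  Ω = V/A (resistance = voltage per current),
      = kg·m²·s⁻³·A⁻².
  So Ω² = kg²·m⁴·s⁻⁶·A⁻⁴.
  Combining: V·Ω²·m = (kg·m²·s⁻³·A⁻¹) · (kg²·m⁴·s⁻⁶·A⁻⁴) · m = kg³·m⁷·s⁻⁹·A⁻⁵.
Right side:
  T = Wb/m² (flux density = flux per area),
      = kg·s⁻²·A⁻¹.
  So T⁻¹ = kg⁻¹·s²·A.
  V = W/A (potential = power per current),
      = kg·m²·s⁻³·A⁻¹.
  S = 1/Ω (conductance is reciprocal resistance),
      = kg⁻¹·m⁻²·s³·A².
  Ω = V/A (resistance = voltage per current),
      = kg·m²·s⁻³·A⁻².
  So Ω³ = kg³·m⁶·s⁻⁹·A⁻⁶.
  Wb = V·s (flux: a volt is a weber per second),
      = kg·m²·s⁻²·A⁻¹.
  H = Wb/A (inductance = flux per current),
      = kg·m²·s⁻²·A⁻².
  So H⁻¹ = kg⁻¹·m⁻²·s²·A².
  Combining: T⁻¹·V·S·Ω³·Wb·H⁻¹·m⁻¹·s = (kg⁻¹·s²·A) · (kg·m²·s⁻³·A⁻¹) · (kg⁻¹·m⁻²·s³·A²) · (kg³·m⁶·s⁻⁹·A⁻⁶) · (kg·m²·s⁻²·A⁻¹) · (kg⁻¹·m⁻²·s²·A²) · m⁻¹ · s = kg²·m⁵·s⁻⁶·A⁻³.
Left is kg³·m⁷·s⁻⁹·A⁻⁵; right is kg²·m⁵·s⁻⁶·A⁻³ — different.

No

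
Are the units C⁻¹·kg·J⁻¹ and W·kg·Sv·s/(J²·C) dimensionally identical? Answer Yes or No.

Left side:
  C = s·A.
  So C⁻¹ = s⁻¹·A⁻¹.
  J = kg·m²·s⁻².
  So J⁻¹ = kg⁻¹·m⁻²·s².
  Combining: C⁻¹·kg·J⁻¹ = (s⁻¹·A⁻¹) · kg · (kg⁻¹·m⁻²·s²) = m⁻²·s·A⁻¹.
Right side:
  J = kg·m²·s⁻².
  So J⁻² = kg⁻²·m⁻⁴·s⁴.
  C = s·A.
  So C⁻¹ = s⁻¹·A⁻¹.
  W = kg·m²·s⁻³.
  Sv = m²·s⁻².
  Combining: J⁻²·C⁻¹·W·kg·Sv·s = (kg⁻²·m⁻⁴·s⁴) · (s⁻¹·A⁻¹) · (kg·m²·s⁻³) · kg · (m²·s⁻²) · s = s⁻¹·A⁻¹.
Left is m⁻²·s·A⁻¹; right is s⁻¹·A⁻¹ — different.

No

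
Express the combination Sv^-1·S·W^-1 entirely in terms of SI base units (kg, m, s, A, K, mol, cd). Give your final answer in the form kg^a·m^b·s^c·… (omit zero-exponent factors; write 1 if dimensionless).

Sv = m²·s⁻².
So Sv⁻¹ = m⁻²·s².
S = kg⁻¹·m⁻²·s³·A².
W = kg·m²·s⁻³.
So W⁻¹ = kg⁻¹·m⁻²·s³.
Combining: Sv⁻¹·S·W⁻¹ = (m⁻²·s²) · (kg⁻¹·m⁻²·s³·A²) · (kg⁻¹·m⁻²·s³) = kg⁻²·m⁻⁶·s⁸·A².

kg⁻²·m⁻⁶·s⁸·A²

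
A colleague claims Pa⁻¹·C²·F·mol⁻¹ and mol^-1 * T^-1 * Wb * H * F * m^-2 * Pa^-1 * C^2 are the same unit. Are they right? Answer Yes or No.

No

Left side:
  Pa = kg·m⁻¹·s⁻².
  So Pa⁻¹ = kg⁻¹·m·s².
  C = s·A.
  So C² = s²·A².
  F = kg⁻¹·m⁻²·s⁴·A².
  Combining: Pa⁻¹·C²·F·mol⁻¹ = (kg⁻¹·m·s²) · (s²·A²) · (kg⁻¹·m⁻²·s⁴·A²) · mol⁻¹ = kg⁻²·m⁻¹·s⁸·A⁴·mol⁻¹.
Right side:
  T = kg·s⁻²·A⁻¹.
  So T⁻¹ = kg⁻¹·s²·A.
  Wb = kg·m²·s⁻²·A⁻¹.
  H = kg·m²·s⁻²·A⁻².
  F = kg⁻¹·m⁻²·s⁴·A².
  Pa = kg·m⁻¹·s⁻².
  So Pa⁻¹ = kg⁻¹·m·s².
  C = s·A.
  So C² = s²·A².
  Combining: mol⁻¹·T⁻¹·Wb·H·F·m⁻²·Pa⁻¹·C² = mol⁻¹ · (kg⁻¹·s²·A) · (kg·m²·s⁻²·A⁻¹) · (kg·m²·s⁻²·A⁻²) · (kg⁻¹·m⁻²·s⁴·A²) · m⁻² · (kg⁻¹·m·s²) · (s²·A²) = kg⁻¹·m·s⁶·A²·mol⁻¹.
Left is kg⁻²·m⁻¹·s⁸·A⁴·mol⁻¹; right is kg⁻¹·m·s⁶·A²·mol⁻¹ — different.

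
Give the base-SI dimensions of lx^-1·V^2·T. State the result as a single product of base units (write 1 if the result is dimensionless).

kg³·m⁶·s⁻⁸·A⁻³·cd⁻¹

lx = lm/m² (illuminance = luminous flux per area),
    = m⁻²·cd.
So lx⁻¹ = m²·cd⁻¹.
V = W/A (potential = power per current),
    = kg·m²·s⁻³·A⁻¹.
So V² = kg²·m⁴·s⁻⁶·A⁻².
T = Wb/m² (flux density = flux per area),
    = kg·s⁻²·A⁻¹.
Combining: lx⁻¹·V²·T = (m²·cd⁻¹) · (kg²·m⁴·s⁻⁶·A⁻²) · (kg·s⁻²·A⁻¹) = kg³·m⁶·s⁻⁸·A⁻³·cd⁻¹.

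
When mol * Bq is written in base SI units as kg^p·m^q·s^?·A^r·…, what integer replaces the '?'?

Bq = 1/s = s⁻¹ (activity is decays per second).
Combining: mol·Bq = mol · s⁻¹ = s⁻¹·mol.
The exponent of s is -1.

-1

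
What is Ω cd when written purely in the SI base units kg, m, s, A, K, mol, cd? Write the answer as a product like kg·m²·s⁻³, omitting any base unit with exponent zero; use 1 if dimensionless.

kg·m²·s⁻³·A⁻²·cd

Ω = V/A (resistance = voltage per current),
    = kg·m²·s⁻³·A⁻².
Combining: Ω·cd = (kg·m²·s⁻³·A⁻²) · cd = kg·m²·s⁻³·A⁻²·cd.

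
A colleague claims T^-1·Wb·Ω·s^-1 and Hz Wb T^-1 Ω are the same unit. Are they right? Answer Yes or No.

Yes

Left side:
  T = Wb/m² (flux density = flux per area),
      = kg·s⁻²·A⁻¹.
  So T⁻¹ = kg⁻¹·s²·A.
  Wb = V·s (flux: a volt is a weber per second),
      = kg·m²·s⁻²·A⁻¹.
  Ω = V/A (resistance = voltage per current),
      = kg·m²·s⁻³·A⁻².
  Combining: T⁻¹·Wb·Ω·s⁻¹ = (kg⁻¹·s²·A) · (kg·m²·s⁻²·A⁻¹) · (kg·m²·s⁻³·A⁻²) · s⁻¹ = kg·m⁴·s⁻⁴·A⁻².
Right side:
  Hz = 1/s = s⁻¹ (frequency is cycles per second).
  Wb = V·s (flux: a volt is a weber per second),
      = kg·m²·s⁻²·A⁻¹.
  T = Wb/m² (flux density = flux per area),
      = kg·s⁻²·A⁻¹.
  So T⁻¹ = kg⁻¹·s²·A.
  Ω = V/A (resistance = voltage per current),
      = kg·m²·s⁻³·A⁻².
  Combining: Hz·Wb·T⁻¹·Ω = s⁻¹ · (kg·m²·s⁻²·A⁻¹) · (kg⁻¹·s²·A) · (kg·m²·s⁻³·A⁻²) = kg·m⁴·s⁻⁴·A⁻².
Both reduce to kg·m⁴·s⁻⁴·A⁻².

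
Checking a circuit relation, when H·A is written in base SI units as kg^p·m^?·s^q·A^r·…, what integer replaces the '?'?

H = Wb/A (inductance = flux per current),
    = kg·m²·s⁻²·A⁻².
Combining: H·A = (kg·m²·s⁻²·A⁻²) · A = kg·m²·s⁻²·A⁻¹.
The exponent of m is 2.

2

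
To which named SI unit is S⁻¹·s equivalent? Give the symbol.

S = 1/Ω (conductance is reciprocal resistance),
    = kg⁻¹·m⁻²·s³·A².
So S⁻¹ = kg·m²·s⁻³·A⁻².
Combining: S⁻¹·s = (kg·m²·s⁻³·A⁻²) · s = kg·m²·s⁻²·A⁻².
kg·m²·s⁻²·A⁻² is the base-SI form of the henry.

H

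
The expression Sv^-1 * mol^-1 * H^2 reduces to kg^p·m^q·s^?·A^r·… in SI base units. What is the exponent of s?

-2

Sv = m²·s⁻².
So Sv⁻¹ = m⁻²·s².
H = kg·m²·s⁻²·A⁻².
So H² = kg²·m⁴·s⁻⁴·A⁻⁴.
Combining: Sv⁻¹·mol⁻¹·H² = (m⁻²·s²) · mol⁻¹ · (kg²·m⁴·s⁻⁴·A⁻⁴) = kg²·m²·s⁻²·A⁻⁴·mol⁻¹.
The exponent of s is -2.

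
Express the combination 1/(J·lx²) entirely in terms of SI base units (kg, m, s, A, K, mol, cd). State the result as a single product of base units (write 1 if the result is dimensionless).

J = N·m (work = force × distance),
    = kg·m²·s⁻².
So J⁻¹ = kg⁻¹·m⁻²·s².
lx = lm/m² (illuminance = luminous flux per area),
    = m⁻²·cd.
So lx⁻² = m⁴·cd⁻².
Combining: J⁻¹·lx⁻² = (kg⁻¹·m⁻²·s²) · (m⁴·cd⁻²) = kg⁻¹·m²·s²·cd⁻².

kg⁻¹·m²·s²·cd⁻²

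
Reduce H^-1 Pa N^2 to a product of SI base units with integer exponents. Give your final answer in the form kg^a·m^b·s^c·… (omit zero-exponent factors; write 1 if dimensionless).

kg²·m⁻¹·s⁻⁴·A²

H = kg·m²·s⁻²·A⁻².
So H⁻¹ = kg⁻¹·m⁻²·s²·A².
Pa = kg·m⁻¹·s⁻².
N = kg·m·s⁻².
So N² = kg²·m²·s⁻⁴.
Combining: H⁻¹·Pa·N² = (kg⁻¹·m⁻²·s²·A²) · (kg·m⁻¹·s⁻²) · (kg²·m²·s⁻⁴) = kg²·m⁻¹·s⁻⁴·A².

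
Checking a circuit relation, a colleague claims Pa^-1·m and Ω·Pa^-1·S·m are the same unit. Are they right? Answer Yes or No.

Left side:
  Pa = N/m² (pressure = force per area),
      = kg·m⁻¹·s⁻².
  So Pa⁻¹ = kg⁻¹·m·s².
  Combining: Pa⁻¹·m = (kg⁻¹·m·s²) · m = kg⁻¹·m²·s².
Right side:
  Ω = V/A (resistance = voltage per current),
      = kg·m²·s⁻³·A⁻².
  Pa = N/m² (pressure = force per area),
      = kg·m⁻¹·s⁻².
  So Pa⁻¹ = kg⁻¹·m·s².
  S = 1/Ω (conductance is reciprocal resistance),
      = kg⁻¹·m⁻²·s³·A².
  Combining: Ω·Pa⁻¹·S·m = (kg·m²·s⁻³·A⁻²) · (kg⁻¹·m·s²) · (kg⁻¹·m⁻²·s³·A²) · m = kg⁻¹·m²·s².
Both reduce to kg⁻¹·m²·s².

Yes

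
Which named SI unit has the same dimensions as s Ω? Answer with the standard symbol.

Ω = V/A (resistance = voltage per current),
    = kg·m²·s⁻³·A⁻².
Combining: s·Ω = s · (kg·m²·s⁻³·A⁻²) = kg·m²·s⁻²·A⁻².
kg·m²·s⁻²·A⁻² is the base-SI form of the henry.

H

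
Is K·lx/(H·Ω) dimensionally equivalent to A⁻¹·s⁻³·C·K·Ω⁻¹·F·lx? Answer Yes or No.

Yes

Left side:
  lx = lm/m² (illuminance = luminous flux per area),
      = m⁻²·cd.
  H = Wb/A (inductance = flux per current),
      = kg·m²·s⁻²·A⁻².
  So H⁻¹ = kg⁻¹·m⁻²·s²·A².
  Ω = V/A (resistance = voltage per current),
      = kg·m²·s⁻³·A⁻².
  So Ω⁻¹ = kg⁻¹·m⁻²·s³·A².
  Combining: K·lx·H⁻¹·Ω⁻¹ = K · (m⁻²·cd) · (kg⁻¹·m⁻²·s²·A²) · (kg⁻¹·m⁻²·s³·A²) = kg⁻²·m⁻⁶·s⁵·A⁴·K·cd.
Right side:
  C = A·s = s·A (charge = current × time).
  Ω = V/A (resistance = voltage per current),
      = kg·m²·s⁻³·A⁻².
  So Ω⁻¹ = kg⁻¹·m⁻²·s³·A².
  F = C/V (capacitance = charge per voltage),
      = A·s/(kg·m²·s⁻³·A⁻¹) (substituting C and V),
      = kg⁻¹·m⁻²·s⁴·A².
  lx = lm/m² (illuminance = luminous flux per area),
      = m⁻²·cd.
  Combining: A⁻¹·s⁻³·C·K·Ω⁻¹·F·lx = A⁻¹ · s⁻³ · (s·A) · K · (kg⁻¹·m⁻²·s³·A²) · (kg⁻¹·m⁻²·s⁴·A²) · (m⁻²·cd) = kg⁻²·m⁻⁶·s⁵·A⁴·K·cd.
Both reduce to kg⁻²·m⁻⁶·s⁵·A⁴·K·cd.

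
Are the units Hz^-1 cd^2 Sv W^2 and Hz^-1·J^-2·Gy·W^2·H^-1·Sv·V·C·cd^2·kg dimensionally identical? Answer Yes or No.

No

Left side:
  Hz = 1/s = s⁻¹ (frequency is cycles per second).
  So Hz⁻¹ = s.
  Sv = J/kg (equivalent dose = energy per mass),
      = m²·s⁻².
  W = J/s (power = energy per time),
      = kg·m²·s⁻³.
  So W² = kg²·m⁴·s⁻⁶.
  Combining: Hz⁻¹·cd²·Sv·W² = s · cd² · (m²·s⁻²) · (kg²·m⁴·s⁻⁶) = kg²·m⁶·s⁻⁷·cd².
Right side:
  Hz = 1/s = s⁻¹ (frequency is cycles per second).
  So Hz⁻¹ = s.
  J = N·m (work = force × distance),
      = kg·m²·s⁻².
  So J⁻² = kg⁻²·m⁻⁴·s⁴.
  Gy = J/kg (absorbed dose = energy per mass),
      = m²·s⁻².
  W = J/s (power = energy per time),
      = kg·m²·s⁻³.
  So W² = kg²·m⁴·s⁻⁶.
  H = Wb/A (inductance = flux per current),
      = kg·m²·s⁻²·A⁻².
  So H⁻¹ = kg⁻¹·m⁻²·s²·A².
  Sv = J/kg (equivalent dose = energy per mass),
      = m²·s⁻².
  V = W/A (potential = power per current),
      = kg·m²·s⁻³·A⁻¹.
  C = A·s = s·A (charge = current × time).
  Combining: Hz⁻¹·J⁻²·Gy·W²·H⁻¹·Sv·V·C·cd²·kg = s · (kg⁻²·m⁻⁴·s⁴) · (m²·s⁻²) · (kg²·m⁴·s⁻⁶) · (kg⁻¹·m⁻²·s²·A²) · (m²·s⁻²) · (kg·m²·s⁻³·A⁻¹) · (s·A) · cd² · kg = kg·m⁴·s⁻⁵·A²·cd².
Left is kg²·m⁶·s⁻⁷·cd²; right is kg·m⁴·s⁻⁵·A²·cd² — different.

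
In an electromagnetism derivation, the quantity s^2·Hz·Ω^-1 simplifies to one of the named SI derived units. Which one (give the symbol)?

F

Hz = s⁻¹.
Ω = kg·m²·s⁻³·A⁻².
So Ω⁻¹ = kg⁻¹·m⁻²·s³·A².
Combining: s²·Hz·Ω⁻¹ = s² · s⁻¹ · (kg⁻¹·m⁻²·s³·A²) = kg⁻¹·m⁻²·s⁴·A².
kg⁻¹·m⁻²·s⁴·A² is the base-SI form of the farad.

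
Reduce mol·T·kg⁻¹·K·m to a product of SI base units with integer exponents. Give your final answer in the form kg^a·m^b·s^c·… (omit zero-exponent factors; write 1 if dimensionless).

T = Wb/m² (flux density = flux per area),
    = kg·s⁻²·A⁻¹.
Combining: mol·T·kg⁻¹·K·m = mol · (kg·s⁻²·A⁻¹) · kg⁻¹ · K · m = m·s⁻²·A⁻¹·K·mol.

m·s⁻²·A⁻¹·K·mol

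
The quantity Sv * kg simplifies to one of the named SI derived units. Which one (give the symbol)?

Sv = m²·s⁻².
Combining: Sv·kg = (m²·s⁻²) · kg = kg·m²·s⁻².
kg·m²·s⁻² is the base-SI form of the joule.

J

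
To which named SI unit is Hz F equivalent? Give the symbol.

Hz = 1/s = s⁻¹ (frequency is cycles per second).
F = C/V (capacitance = charge per voltage),
    = A·s/(kg·m²·s⁻³·A⁻¹) (substituting C and V),
    = kg⁻¹·m⁻²·s⁴·A².
Combining: Hz·F = s⁻¹ · (kg⁻¹·m⁻²·s⁴·A²) = kg⁻¹·m⁻²·s³·A².
kg⁻¹·m⁻²·s³·A² is the base-SI form of the siemens.

S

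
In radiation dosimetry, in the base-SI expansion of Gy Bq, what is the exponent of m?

Gy = m²·s⁻².
Bq = s⁻¹.
Combining: Gy·Bq = (m²·s⁻²) · s⁻¹ = m²·s⁻³.
The exponent of m is 2.

2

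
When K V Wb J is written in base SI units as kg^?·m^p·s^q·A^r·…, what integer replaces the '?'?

3

V = kg·m²·s⁻³·A⁻¹.
Wb = kg·m²·s⁻²·A⁻¹.
J = kg·m²·s⁻².
Combining: K·V·Wb·J = K · (kg·m²·s⁻³·A⁻¹) · (kg·m²·s⁻²·A⁻¹) · (kg·m²·s⁻²) = kg³·m⁶·s⁻⁷·A⁻²·K.
The exponent of kg is 3.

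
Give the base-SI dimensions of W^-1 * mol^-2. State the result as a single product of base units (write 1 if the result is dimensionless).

kg⁻¹·m⁻²·s³·mol⁻²

W = J/s (power = energy per time),
    = kg·m²·s⁻³.
So W⁻¹ = kg⁻¹·m⁻²·s³.
Combining: W⁻¹·mol⁻² = (kg⁻¹·m⁻²·s³) · mol⁻² = kg⁻¹·m⁻²·s³·mol⁻².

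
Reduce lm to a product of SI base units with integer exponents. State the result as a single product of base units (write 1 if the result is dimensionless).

lm = cd·sr = cd (luminous flux; sr is dimensionless).

cd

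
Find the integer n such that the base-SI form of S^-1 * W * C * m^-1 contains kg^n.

S = kg⁻¹·m⁻²·s³·A².
So S⁻¹ = kg·m²·s⁻³·A⁻².
W = kg·m²·s⁻³.
C = s·A.
Combining: S⁻¹·W·C·m⁻¹ = (kg·m²·s⁻³·A⁻²) · (kg·m²·s⁻³) · (s·A) · m⁻¹ = kg²·m³·s⁻⁵·A⁻¹.
The exponent of kg is 2.

2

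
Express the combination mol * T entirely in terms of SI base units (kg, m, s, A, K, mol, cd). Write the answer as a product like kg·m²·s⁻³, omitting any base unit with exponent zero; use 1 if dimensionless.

kg·s⁻²·A⁻¹·mol

T = kg·s⁻²·A⁻¹.
Combining: mol·T = mol · (kg·s⁻²·A⁻¹) = kg·s⁻²·A⁻¹·mol.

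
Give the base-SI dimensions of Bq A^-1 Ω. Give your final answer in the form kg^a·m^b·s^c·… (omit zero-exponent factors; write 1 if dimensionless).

Bq = 1/s = s⁻¹ (activity is decays per second).
Ω = V/A (resistance = voltage per current),
    = kg·m²·s⁻³·A⁻².
Combining: Bq·A⁻¹·Ω = s⁻¹ · A⁻¹ · (kg·m²·s⁻³·A⁻²) = kg·m²·s⁻⁴·A⁻³.

kg·m²·s⁻⁴·A⁻³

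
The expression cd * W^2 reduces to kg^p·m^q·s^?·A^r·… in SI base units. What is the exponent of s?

-6

W = J/s (power = energy per time),
    = kg·m²·s⁻³.
So W² = kg²·m⁴·s⁻⁶.
Combining: cd·W² = cd · (kg²·m⁴·s⁻⁶) = kg²·m⁴·s⁻⁶·cd.
The exponent of s is -6.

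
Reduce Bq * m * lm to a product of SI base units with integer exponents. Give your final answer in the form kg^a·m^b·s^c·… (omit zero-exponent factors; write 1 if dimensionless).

m·s⁻¹·cd

Bq = 1/s = s⁻¹ (activity is decays per second).
lm = cd·sr = cd (luminous flux; sr is dimensionless).
Combining: Bq·m·lm = s⁻¹ · m · cd = m·s⁻¹·cd.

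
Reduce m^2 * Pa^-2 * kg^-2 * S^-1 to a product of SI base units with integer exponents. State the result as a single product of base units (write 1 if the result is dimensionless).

kg⁻³·m⁶·s·A⁻²

Pa = N/m² (pressure = force per area),
    = kg·m⁻¹·s⁻².
So Pa⁻² = kg⁻²·m²·s⁴.
S = 1/Ω (conductance is reciprocal resistance),
    = kg⁻¹·m⁻²·s³·A².
So S⁻¹ = kg·m²·s⁻³·A⁻².
Combining: m²·Pa⁻²·kg⁻²·S⁻¹ = m² · (kg⁻²·m²·s⁴) · kg⁻² · (kg·m²·s⁻³·A⁻²) = kg⁻³·m⁶·s·A⁻².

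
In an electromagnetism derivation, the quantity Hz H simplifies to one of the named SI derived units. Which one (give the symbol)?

Ω

Hz = 1/s = s⁻¹ (frequency is cycles per second).
H = Wb/A (inductance = flux per current),
    = kg·m²·s⁻²·A⁻².
Combining: Hz·H = s⁻¹ · (kg·m²·s⁻²·A⁻²) = kg·m²·s⁻³·A⁻².
kg·m²·s⁻³·A⁻² is the base-SI form of the ohm.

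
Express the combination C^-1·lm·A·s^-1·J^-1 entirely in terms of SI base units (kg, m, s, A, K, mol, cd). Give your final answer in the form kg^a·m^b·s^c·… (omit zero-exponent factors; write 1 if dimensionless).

kg⁻¹·m⁻²·cd

C = A·s = s·A (charge = current × time).
So C⁻¹ = s⁻¹·A⁻¹.
lm = cd·sr = cd (luminous flux; sr is dimensionless).
J = N·m (work = force × distance),
    = kg·m²·s⁻².
So J⁻¹ = kg⁻¹·m⁻²·s².
Combining: C⁻¹·lm·A·s⁻¹·J⁻¹ = (s⁻¹·A⁻¹) · cd · A · s⁻¹ · (kg⁻¹·m⁻²·s²) = kg⁻¹·m⁻²·cd.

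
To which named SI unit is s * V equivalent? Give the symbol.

Wb

V = W/A (potential = power per current),
    = kg·m²·s⁻³·A⁻¹.
Combining: s·V = s · (kg·m²·s⁻³·A⁻¹) = kg·m²·s⁻²·A⁻¹.
kg·m²·s⁻²·A⁻¹ is the base-SI form of the weber.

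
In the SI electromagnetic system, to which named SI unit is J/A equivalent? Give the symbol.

J = kg·m²·s⁻².
Combining: J·A⁻¹ = (kg·m²·s⁻²) · A⁻¹ = kg·m²·s⁻²·A⁻¹.
kg·m²·s⁻²·A⁻¹ is the base-SI form of the weber.

Wb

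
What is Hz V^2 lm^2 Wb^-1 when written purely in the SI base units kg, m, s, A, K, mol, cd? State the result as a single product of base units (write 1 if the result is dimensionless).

kg·m²·s⁻⁵·A⁻¹·cd²

Hz = s⁻¹.
V = kg·m²·s⁻³·A⁻¹.
So V² = kg²·m⁴·s⁻⁶·A⁻².
lm = cd.
So lm² = cd².
Wb = kg·m²·s⁻²·A⁻¹.
So Wb⁻¹ = kg⁻¹·m⁻²·s²·A.
Combining: Hz·V²·lm²·Wb⁻¹ = s⁻¹ · (kg²·m⁴·s⁻⁶·A⁻²) · cd² · (kg⁻¹·m⁻²·s²·A) = kg·m²·s⁻⁵·A⁻¹·cd².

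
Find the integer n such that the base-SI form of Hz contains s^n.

Hz = 1/s = s⁻¹ (frequency is cycles per second).
The exponent of s is -1.

-1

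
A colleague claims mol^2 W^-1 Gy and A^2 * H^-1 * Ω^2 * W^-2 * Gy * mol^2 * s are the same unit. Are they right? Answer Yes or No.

Left side:
  W = kg·m²·s⁻³.
  So W⁻¹ = kg⁻¹·m⁻²·s³.
  Gy = m²·s⁻².
  Combining: mol²·W⁻¹·Gy = mol² · (kg⁻¹·m⁻²·s³) · (m²·s⁻²) = kg⁻¹·s·mol².
Right side:
  H = Wb/A (inductance = flux per current),
      = kg·m²·s⁻²·A⁻².
  So H⁻¹ = kg⁻¹·m⁻²·s²·A².
  Ω = V/A (resistance = voltage per current),
      = kg·m²·s⁻³·A⁻².
  So Ω² = kg²·m⁴·s⁻⁶·A⁻⁴.
  W = J/s (power = energy per time),
      = kg·m²·s⁻³.
  So W⁻² = kg⁻²·m⁻⁴·s⁶.
  Gy = J/kg (absorbed dose = energy per mass),
      = m²·s⁻².
  Combining: A²·H⁻¹·Ω²·W⁻²·Gy·mol²·s = A² · (kg⁻¹·m⁻²·s²·A²) · (kg²·m⁴·s⁻⁶·A⁻⁴) · (kg⁻²·m⁻⁴·s⁶) · (m²·s⁻²) · mol² · s = kg⁻¹·s·mol².
Both reduce to kg⁻¹·s·mol².

Yes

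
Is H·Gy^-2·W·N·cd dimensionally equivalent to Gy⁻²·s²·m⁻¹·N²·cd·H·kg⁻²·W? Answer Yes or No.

Left side:
  H = kg·m²·s⁻²·A⁻².
  Gy = m²·s⁻².
  So Gy⁻² = m⁻⁴·s⁴.
  W = kg·m²·s⁻³.
  N = kg·m·s⁻².
  Combining: H·Gy⁻²·W·N·cd = (kg·m²·s⁻²·A⁻²) · (m⁻⁴·s⁴) · (kg·m²·s⁻³) · (kg·m·s⁻²) · cd = kg³·m·s⁻³·A⁻²·cd.
Right side:
  Gy = m²·s⁻².
  So Gy⁻² = m⁻⁴·s⁴.
  N = kg·m·s⁻².
  So N² = kg²·m²·s⁻⁴.
  H = kg·m²·s⁻²·A⁻².
  W = kg·m²·s⁻³.
  Combining: Gy⁻²·s²·m⁻¹·N²·cd·H·kg⁻²·W = (m⁻⁴·s⁴) · s² · m⁻¹ · (kg²·m²·s⁻⁴) · cd · (kg·m²·s⁻²·A⁻²) · kg⁻² · (kg·m²·s⁻³) = kg²·m·s⁻³·A⁻²·cd.
Left is kg³·m·s⁻³·A⁻²·cd; right is kg²·m·s⁻³·A⁻²·cd — different.

No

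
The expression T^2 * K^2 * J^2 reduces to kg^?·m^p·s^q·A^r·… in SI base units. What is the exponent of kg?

4

T = kg·s⁻²·A⁻¹.
So T² = kg²·s⁻⁴·A⁻².
J = kg·m²·s⁻².
So J² = kg²·m⁴·s⁻⁴.
Combining: T²·K²·J² = (kg²·s⁻⁴·A⁻²) · K² · (kg²·m⁴·s⁻⁴) = kg⁴·m⁴·s⁻⁸·A⁻²·K².
The exponent of kg is 4.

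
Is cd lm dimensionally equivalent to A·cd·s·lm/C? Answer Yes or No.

Left side:
  lm = cd·sr = cd (luminous flux; sr is dimensionless).
  Combining: cd·lm = cd · cd = cd².
Right side:
  C = A·s = s·A (charge = current × time).
  So C⁻¹ = s⁻¹·A⁻¹.
  lm = cd·sr = cd (luminous flux; sr is dimensionless).
  Combining: A·C⁻¹·cd·s·lm = A · (s⁻¹·A⁻¹) · cd · s · cd = cd².
Both reduce to cd².

Yes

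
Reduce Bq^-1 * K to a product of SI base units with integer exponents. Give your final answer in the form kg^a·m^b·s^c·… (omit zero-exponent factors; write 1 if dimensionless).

s·K

Bq = s⁻¹.
So Bq⁻¹ = s.
Combining: Bq⁻¹·K = s · K = s·K.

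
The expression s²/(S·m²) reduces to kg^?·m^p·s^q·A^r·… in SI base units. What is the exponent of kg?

1

S = 1/Ω (conductance is reciprocal resistance),
    = kg⁻¹·m⁻²·s³·A².
So S⁻¹ = kg·m²·s⁻³·A⁻².
Combining: S⁻¹·s²·m⁻² = (kg·m²·s⁻³·A⁻²) · s² · m⁻² = kg·s⁻¹·A⁻².
The exponent of kg is 1.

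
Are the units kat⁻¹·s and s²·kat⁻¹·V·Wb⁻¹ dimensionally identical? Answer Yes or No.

Left side:
  kat = s⁻¹·mol.
  So kat⁻¹ = s·mol⁻¹.
  Combining: kat⁻¹·s = (s·mol⁻¹) · s = s²·mol⁻¹.
Right side:
  kat = mol/s = s⁻¹·mol (catalytic activity).
  So kat⁻¹ = s·mol⁻¹.
  V = W/A (potential = power per current),
      = kg·m²·s⁻³·A⁻¹.
  Wb = V·s (flux: a volt is a weber per second),
      = kg·m²·s⁻²·A⁻¹.
  So Wb⁻¹ = kg⁻¹·m⁻²·s²·A.
  Combining: s²·kat⁻¹·V·Wb⁻¹ = s² · (s·mol⁻¹) · (kg·m²·s⁻³·A⁻¹) · (kg⁻¹·m⁻²·s²·A) = s²·mol⁻¹.
Both reduce to s²·mol⁻¹.

Yes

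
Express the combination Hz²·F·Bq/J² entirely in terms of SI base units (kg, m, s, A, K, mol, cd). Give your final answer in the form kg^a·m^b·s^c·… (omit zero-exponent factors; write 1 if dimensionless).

Hz = 1/s = s⁻¹ (frequency is cycles per second).
So Hz² = s⁻².
F = C/V (capacitance = charge per voltage),
    = A·s/(kg·m²·s⁻³·A⁻¹) (substituting C and V),
    = kg⁻¹·m⁻²·s⁴·A².
J = N·m (work = force × distance),
    = kg·m²·s⁻².
So J⁻² = kg⁻²·m⁻⁴·s⁴.
Bq = 1/s = s⁻¹ (activity is decays per second).
Combining: Hz²·F·J⁻²·Bq = s⁻² · (kg⁻¹·m⁻²·s⁴·A²) · (kg⁻²·m⁻⁴·s⁴) · s⁻¹ = kg⁻³·m⁻⁶·s⁵·A².

kg⁻³·m⁻⁶·s⁵·A²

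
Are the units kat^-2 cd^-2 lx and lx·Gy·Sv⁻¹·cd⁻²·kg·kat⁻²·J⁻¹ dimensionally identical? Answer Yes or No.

Left side:
  kat = mol/s = s⁻¹·mol (catalytic activity).
  So kat⁻² = s²·mol⁻².
  lx = lm/m² (illuminance = luminous flux per area),
      = m⁻²·cd.
  Combining: kat⁻²·cd⁻²·lx = (s²·mol⁻²) · cd⁻² · (m⁻²·cd) = m⁻²·s²·mol⁻²·cd⁻¹.
Right side:
  lx = m⁻²·cd.
  Gy = m²·s⁻².
  Sv = m²·s⁻².
  So Sv⁻¹ = m⁻²·s².
  kat = s⁻¹·mol.
  So kat⁻² = s²·mol⁻².
  J = kg·m²·s⁻².
  So J⁻¹ = kg⁻¹·m⁻²·s².
  Combining: lx·Gy·Sv⁻¹·cd⁻²·kg·kat⁻²·J⁻¹ = (m⁻²·cd) · (m²·s⁻²) · (m⁻²·s²) · cd⁻² · kg · (s²·mol⁻²) · (kg⁻¹·m⁻²·s²) = m⁻⁴·s⁴·mol⁻²·cd⁻¹.
Left is m⁻²·s²·mol⁻²·cd⁻¹; right is m⁻⁴·s⁴·mol⁻²·cd⁻¹ — different.

No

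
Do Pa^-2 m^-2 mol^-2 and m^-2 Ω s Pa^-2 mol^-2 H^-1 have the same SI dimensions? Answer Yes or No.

Yes

Left side:
  Pa = kg·m⁻¹·s⁻².
  So Pa⁻² = kg⁻²·m²·s⁴.
  Combining: Pa⁻²·m⁻²·mol⁻² = (kg⁻²·m²·s⁴) · m⁻² · mol⁻² = kg⁻²·s⁴·mol⁻².
Right side:
  Ω = V/A (resistance = voltage per current),
      = kg·m²·s⁻³·A⁻².
  Pa = N/m² (pressure = force per area),
      = kg·m⁻¹·s⁻².
  So Pa⁻² = kg⁻²·m²·s⁴.
  H = Wb/A (inductance = flux per current),
      = kg·m²·s⁻²·A⁻².
  So H⁻¹ = kg⁻¹·m⁻²·s²·A².
  Combining: m⁻²·Ω·s·Pa⁻²·mol⁻²·H⁻¹ = m⁻² · (kg·m²·s⁻³·A⁻²) · s · (kg⁻²·m²·s⁴) · mol⁻² · (kg⁻¹·m⁻²·s²·A²) = kg⁻²·s⁴·mol⁻².
Both reduce to kg⁻²·s⁴·mol⁻².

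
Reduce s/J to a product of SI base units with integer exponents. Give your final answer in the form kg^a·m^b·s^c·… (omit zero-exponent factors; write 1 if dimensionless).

J = kg·m²·s⁻².
So J⁻¹ = kg⁻¹·m⁻²·s².
Combining: J⁻¹·s = (kg⁻¹·m⁻²·s²) · s = kg⁻¹·m⁻²·s³.

kg⁻¹·m⁻²·s³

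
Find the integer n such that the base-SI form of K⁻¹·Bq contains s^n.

Bq = 1/s = s⁻¹ (activity is decays per second).
Combining: K⁻¹·Bq = K⁻¹ · s⁻¹ = s⁻¹·K⁻¹.
The exponent of s is -1.

-1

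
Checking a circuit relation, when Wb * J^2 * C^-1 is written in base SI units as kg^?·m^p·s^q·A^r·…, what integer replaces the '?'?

3

Wb = kg·m²·s⁻²·A⁻¹.
J = kg·m²·s⁻².
So J² = kg²·m⁴·s⁻⁴.
C = s·A.
So C⁻¹ = s⁻¹·A⁻¹.
Combining: Wb·J²·C⁻¹ = (kg·m²·s⁻²·A⁻¹) · (kg²·m⁴·s⁻⁴) · (s⁻¹·A⁻¹) = kg³·m⁶·s⁻⁷·A⁻².
The exponent of kg is 3.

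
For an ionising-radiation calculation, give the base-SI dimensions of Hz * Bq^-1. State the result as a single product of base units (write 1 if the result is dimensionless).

Hz = 1/s = s⁻¹ (frequency is cycles per second).
Bq = 1/s = s⁻¹ (activity is decays per second).
So Bq⁻¹ = s.
Combining: Hz·Bq⁻¹ = s⁻¹ · s = 1.

1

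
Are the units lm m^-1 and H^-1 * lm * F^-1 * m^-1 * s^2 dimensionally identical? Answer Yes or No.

Yes

Left side:
  lm = cd.
  Combining: lm·m⁻¹ = cd · m⁻¹ = m⁻¹·cd.
Right side:
  H = Wb/A (inductance = flux per current),
      = kg·m²·s⁻²·A⁻².
  So H⁻¹ = kg⁻¹·m⁻²·s²·A².
  lm = cd·sr = cd (luminous flux; sr is dimensionless).
  F = C/V (capacitance = charge per voltage),
      = A·s/(kg·m²·s⁻³·A⁻¹) (substituting C and V),
      = kg⁻¹·m⁻²·s⁴·A².
  So F⁻¹ = kg·m²·s⁻⁴·A⁻².
  Combining: H⁻¹·lm·F⁻¹·m⁻¹·s² = (kg⁻¹·m⁻²·s²·A²) · cd · (kg·m²·s⁻⁴·A⁻²) · m⁻¹ · s² = m⁻¹·cd.
Both reduce to m⁻¹·cd.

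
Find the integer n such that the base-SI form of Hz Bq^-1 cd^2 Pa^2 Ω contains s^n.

-7

Hz = s⁻¹.
Bq = s⁻¹.
So Bq⁻¹ = s.
Pa = kg·m⁻¹·s⁻².
So Pa² = kg²·m⁻²·s⁻⁴.
Ω = kg·m²·s⁻³·A⁻².
Combining: Hz·Bq⁻¹·cd²·Pa²·Ω = s⁻¹ · s · cd² · (kg²·m⁻²·s⁻⁴) · (kg·m²·s⁻³·A⁻²) = kg³·s⁻⁷·A⁻²·cd².
The exponent of s is -7.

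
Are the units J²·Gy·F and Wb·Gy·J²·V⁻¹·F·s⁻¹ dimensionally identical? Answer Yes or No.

Yes

Left side:
  J = N·m (work = force × distance),
      = kg·m²·s⁻².
  So J² = kg²·m⁴·s⁻⁴.
  Gy = J/kg (absorbed dose = energy per mass),
      = m²·s⁻².
  F = C/V (capacitance = charge per voltage),
      = A·s/(kg·m²·s⁻³·A⁻¹) (substituting C and V),
      = kg⁻¹·m⁻²·s⁴·A².
  Combining: J²·Gy·F = (kg²·m⁴·s⁻⁴) · (m²·s⁻²) · (kg⁻¹·m⁻²·s⁴·A²) = kg·m⁴·s⁻²·A².
Right side:
  Wb = kg·m²·s⁻²·A⁻¹.
  Gy = m²·s⁻².
  J = kg·m²·s⁻².
  So J² = kg²·m⁴·s⁻⁴.
  V = kg·m²·s⁻³·A⁻¹.
  So V⁻¹ = kg⁻¹·m⁻²·s³·A.
  F = kg⁻¹·m⁻²·s⁴·A².
  Combining: Wb·Gy·J²·V⁻¹·F·s⁻¹ = (kg·m²·s⁻²·A⁻¹) · (m²·s⁻²) · (kg²·m⁴·s⁻⁴) · (kg⁻¹·m⁻²·s³·A) · (kg⁻¹·m⁻²·s⁴·A²) · s⁻¹ = kg·m⁴·s⁻²·A².
Both reduce to kg·m⁴·s⁻²·A².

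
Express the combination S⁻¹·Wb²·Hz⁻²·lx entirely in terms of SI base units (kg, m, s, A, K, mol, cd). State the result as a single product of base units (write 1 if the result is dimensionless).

kg³·m⁴·s⁻⁵·A⁻⁴·cd

S = kg⁻¹·m⁻²·s³·A².
So S⁻¹ = kg·m²·s⁻³·A⁻².
Wb = kg·m²·s⁻²·A⁻¹.
So Wb² = kg²·m⁴·s⁻⁴·A⁻².
Hz = s⁻¹.
So Hz⁻² = s².
lx = m⁻²·cd.
Combining: S⁻¹·Wb²·Hz⁻²·lx = (kg·m²·s⁻³·A⁻²) · (kg²·m⁴·s⁻⁴·A⁻²) · s² · (m⁻²·cd) = kg³·m⁴·s⁻⁵·A⁻⁴·cd.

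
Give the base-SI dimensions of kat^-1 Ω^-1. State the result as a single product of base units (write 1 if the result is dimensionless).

kg⁻¹·m⁻²·s⁴·A²·mol⁻¹

kat = mol/s = s⁻¹·mol (catalytic activity).
So kat⁻¹ = s·mol⁻¹.
Ω = V/A (resistance = voltage per current),
    = kg·m²·s⁻³·A⁻².
So Ω⁻¹ = kg⁻¹·m⁻²·s³·A².
Combining: kat⁻¹·Ω⁻¹ = (s·mol⁻¹) · (kg⁻¹·m⁻²·s³·A²) = kg⁻¹·m⁻²·s⁴·A²·mol⁻¹.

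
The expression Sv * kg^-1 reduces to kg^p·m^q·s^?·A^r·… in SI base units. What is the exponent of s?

-2

Sv = J/kg (equivalent dose = energy per mass),
    = m²·s⁻².
Combining: Sv·kg⁻¹ = (m²·s⁻²) · kg⁻¹ = kg⁻¹·m²·s⁻².
The exponent of s is -2.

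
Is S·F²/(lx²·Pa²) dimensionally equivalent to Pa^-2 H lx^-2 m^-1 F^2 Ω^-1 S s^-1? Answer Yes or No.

Left side:
  S = kg⁻¹·m⁻²·s³·A².
  F = kg⁻¹·m⁻²·s⁴·A².
  So F² = kg⁻²·m⁻⁴·s⁸·A⁴.
  lx = m⁻²·cd.
  So lx⁻² = m⁴·cd⁻².
  Pa = kg·m⁻¹·s⁻².
  So Pa⁻² = kg⁻²·m²·s⁴.
  Combining: S·F²·lx⁻²·Pa⁻² = (kg⁻¹·m⁻²·s³·A²) · (kg⁻²·m⁻⁴·s⁸·A⁴) · (m⁴·cd⁻²) · (kg⁻²·m²·s⁴) = kg⁻⁵·s¹⁵·A⁶·cd⁻².
Right side:
  Pa = N/m² (pressure = force per area),
      = kg·m⁻¹·s⁻².
  So Pa⁻² = kg⁻²·m²·s⁴.
  H = Wb/A (inductance = flux per current),
      = kg·m²·s⁻²·A⁻².
  lx = lm/m² (illuminance = luminous flux per area),
      = m⁻²·cd.
  So lx⁻² = m⁴·cd⁻².
  F = C/V (capacitance = charge per voltage),
      = A·s/(kg·m²·s⁻³·A⁻¹) (substituting C and V),
      = kg⁻¹·m⁻²·s⁴·A².
  So F² = kg⁻²·m⁻⁴·s⁸·A⁴.
  Ω = V/A (resistance = voltage per current),
      = kg·m²·s⁻³·A⁻².
  So Ω⁻¹ = kg⁻¹·m⁻²·s³·A².
  S = 1/Ω (conductance is reciprocal resistance),
      = kg⁻¹·m⁻²·s³·A².
  Combining: Pa⁻²·H·lx⁻²·m⁻¹·F²·Ω⁻¹·S·s⁻¹ = (kg⁻²·m²·s⁴) · (kg·m²·s⁻²·A⁻²) · (m⁴·cd⁻²) · m⁻¹ · (kg⁻²·m⁻⁴·s⁸·A⁴) · (kg⁻¹·m⁻²·s³·A²) · (kg⁻¹·m⁻²·s³·A²) · s⁻¹ = kg⁻⁵·m⁻¹·s¹⁵·A⁶·cd⁻².
Left is kg⁻⁵·s¹⁵·A⁶·cd⁻²; right is kg⁻⁵·m⁻¹·s¹⁵·A⁶·cd⁻² — different.

No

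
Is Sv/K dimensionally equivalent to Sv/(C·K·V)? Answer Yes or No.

No

Left side:
  Sv = J/kg (equivalent dose = energy per mass),
      = m²·s⁻².
  Combining: Sv·K⁻¹ = (m²·s⁻²) · K⁻¹ = m²·s⁻²·K⁻¹.
Right side:
  Sv = m²·s⁻².
  C = s·A.
  So C⁻¹ = s⁻¹·A⁻¹.
  V = kg·m²·s⁻³·A⁻¹.
  So V⁻¹ = kg⁻¹·m⁻²·s³·A.
  Combining: Sv·C⁻¹·K⁻¹·V⁻¹ = (m²·s⁻²) · (s⁻¹·A⁻¹) · K⁻¹ · (kg⁻¹·m⁻²·s³·A) = kg⁻¹·K⁻¹.
Left is m²·s⁻²·K⁻¹; right is kg⁻¹·K⁻¹ — different.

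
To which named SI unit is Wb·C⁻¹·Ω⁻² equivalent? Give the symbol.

Wb = V·s (flux: a volt is a weber per second),
    = kg·m²·s⁻²·A⁻¹.
C = A·s = s·A (charge = current × time).
So C⁻¹ = s⁻¹·A⁻¹.
Ω = V/A (resistance = voltage per current),
    = kg·m²·s⁻³·A⁻².
So Ω⁻² = kg⁻²·m⁻⁴·s⁶·A⁴.
Combining: Wb·C⁻¹·Ω⁻² = (kg·m²·s⁻²·A⁻¹) · (s⁻¹·A⁻¹) · (kg⁻²·m⁻⁴·s⁶·A⁴) = kg⁻¹·m⁻²·s³·A².
kg⁻¹·m⁻²·s³·A² is the base-SI form of the siemens.

S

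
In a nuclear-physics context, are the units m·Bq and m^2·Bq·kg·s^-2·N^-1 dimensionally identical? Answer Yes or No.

Yes

Left side:
  Bq = s⁻¹.
  Combining: m·Bq = m · s⁻¹ = m·s⁻¹.
Right side:
  Bq = 1/s = s⁻¹ (activity is decays per second).
  N = kg·m/s² = kg·m·s⁻² (force = mass × acceleration).
  So N⁻¹ = kg⁻¹·m⁻¹·s².
  Combining: m²·Bq·kg·s⁻²·N⁻¹ = m² · s⁻¹ · kg · s⁻² · (kg⁻¹·m⁻¹·s²) = m·s⁻¹.
Both reduce to m·s⁻¹.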